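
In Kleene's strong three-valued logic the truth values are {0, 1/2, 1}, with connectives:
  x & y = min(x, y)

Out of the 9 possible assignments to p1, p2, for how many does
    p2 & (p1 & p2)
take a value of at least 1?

p1 = 0, p2 = 0 ↦ 0  <
p1 = 0, p2 = 1/2 ↦ 0  <
p1 = 0, p2 = 1 ↦ 0  <
p1 = 1/2, p2 = 0 ↦ 0  <
p1 = 1/2, p2 = 1/2 ↦ 1/2  <
p1 = 1/2, p2 = 1 ↦ 1/2  <
p1 = 1, p2 = 0 ↦ 0  <
p1 = 1, p2 = 1/2 ↦ 1/2  <
p1 = 1, p2 = 1 ↦ 1  ≥
So 1 of the 9 assignments meets the threshold.

1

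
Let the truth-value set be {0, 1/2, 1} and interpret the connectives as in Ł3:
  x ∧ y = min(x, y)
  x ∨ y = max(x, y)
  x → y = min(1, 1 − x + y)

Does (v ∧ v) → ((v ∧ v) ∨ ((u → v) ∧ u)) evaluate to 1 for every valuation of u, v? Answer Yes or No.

Yes

u = 0, v = 0 ↦ 1
u = 0, v = 1/2 ↦ 1
u = 0, v = 1 ↦ 1
u = 1/2, v = 0 ↦ 1
u = 1/2, v = 1/2 ↦ 1
u = 1/2, v = 1 ↦ 1
u = 1, v = 0 ↦ 1
u = 1, v = 1/2 ↦ 1
u = 1, v = 1 ↦ 1
Every assignment gives a value ≥ 1.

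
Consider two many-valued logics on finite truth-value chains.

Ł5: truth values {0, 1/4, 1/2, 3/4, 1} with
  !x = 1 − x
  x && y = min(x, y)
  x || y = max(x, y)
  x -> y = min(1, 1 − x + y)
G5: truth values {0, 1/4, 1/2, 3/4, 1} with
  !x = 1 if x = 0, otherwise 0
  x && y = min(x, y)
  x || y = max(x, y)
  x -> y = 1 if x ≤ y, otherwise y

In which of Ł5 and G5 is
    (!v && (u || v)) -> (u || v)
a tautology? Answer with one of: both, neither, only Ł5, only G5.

both

In Ł5: every assignment gives 1 — tautology.
In G5: every assignment gives 1 — tautology.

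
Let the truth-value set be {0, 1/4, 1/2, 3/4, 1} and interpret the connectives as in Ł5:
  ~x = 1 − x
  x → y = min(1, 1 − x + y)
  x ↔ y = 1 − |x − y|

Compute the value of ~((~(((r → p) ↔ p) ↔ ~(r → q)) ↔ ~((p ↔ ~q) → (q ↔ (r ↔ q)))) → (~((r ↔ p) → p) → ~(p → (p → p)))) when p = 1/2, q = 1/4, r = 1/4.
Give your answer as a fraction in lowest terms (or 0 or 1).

r → p = 1/4 → 1/2 = 1
(r → p) ↔ p = 1 ↔ 1/2 = 1/2
r → q = 1/4 → 1/4 = 1
~(r → q) = ~1 = 0
((r → p) ↔ p) ↔ ~(r → q) = 1/2 ↔ 0 = 1/2
~(((r → p) ↔ p) ↔ ~(r → q)) = ~1/2 = 1/2
~q = ~1/4 = 3/4
p ↔ ~q = 1/2 ↔ 3/4 = 3/4
r ↔ q = 1/4 ↔ 1/4 = 1
q ↔ (r ↔ q) = 1/4 ↔ 1 = 1/4
(p ↔ ~q) → (q ↔ (r ↔ q)) = 3/4 → 1/4 = 1/2
~((p ↔ ~q) → (q ↔ (r ↔ q))) = ~1/2 = 1/2
~(((r → p) ↔ p) ↔ ~(r → q)) ↔ ~((p ↔ ~q) → (q ↔ (r ↔ q))) = 1/2 ↔ 1/2 = 1
r ↔ p = 1/4 ↔ 1/2 = 3/4
(r ↔ p) → p = 3/4 → 1/2 = 3/4
~((r ↔ p) → p) = ~3/4 = 1/4
p → p = 1/2 → 1/2 = 1
p → (p → p) = 1/2 → 1 = 1
~(p → (p → p)) = ~1 = 0
~((r ↔ p) → p) → ~(p → (p → p)) = 1/4 → 0 = 3/4
(~(((r → p) ↔ p) ↔ ~(r → q)) ↔ ~((p ↔ ~q) → (q ↔ (r ↔ q)))) → (~((r ↔ p) → p) → ~(p → (p → p))) = 1 → 3/4 = 3/4
~((~(((r → p) ↔ p) ↔ ~(r → q)) ↔ ~((p ↔ ~q) → (q ↔ (r ↔ q)))) → (~((r ↔ p) → p) → ~(p → (p → p)))) = ~3/4 = 1/4

1/4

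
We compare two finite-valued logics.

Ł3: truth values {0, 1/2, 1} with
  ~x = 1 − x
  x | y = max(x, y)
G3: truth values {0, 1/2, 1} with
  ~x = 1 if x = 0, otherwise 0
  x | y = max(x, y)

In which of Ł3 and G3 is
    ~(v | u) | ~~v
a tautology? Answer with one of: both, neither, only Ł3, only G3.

neither

In Ł3: at u = 0, v = 1/2 the value is 1/2 — not a tautology.
In G3: at u = 1/2, v = 0 the value is 0 — not a tautology.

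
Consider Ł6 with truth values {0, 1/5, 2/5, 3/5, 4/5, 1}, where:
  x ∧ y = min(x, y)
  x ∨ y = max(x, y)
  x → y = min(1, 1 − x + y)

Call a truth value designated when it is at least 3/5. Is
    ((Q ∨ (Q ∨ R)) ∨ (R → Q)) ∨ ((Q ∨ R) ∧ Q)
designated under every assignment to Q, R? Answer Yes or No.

At Q = 1/5, R = 1/5, for instance:
Q ∨ R = 1/5 ∨ 1/5 = 1/5
Q ∨ (Q ∨ R) = 1/5 ∨ 1/5 = 1/5
R → Q = 1/5 → 1/5 = 1
(Q ∨ (Q ∨ R)) ∨ (R → Q) = 1/5 ∨ 1 = 1
Q ∨ R = 1/5 ∨ 1/5 = 1/5
(Q ∨ R) ∧ Q = 1/5 ∧ 1/5 = 1/5
((Q ∨ (Q ∨ R)) ∨ (R → Q)) ∨ ((Q ∨ R) ∧ Q) = 1 ∨ 1/5 = 1
and checking the remaining 35 assignments likewise gives ≥ 3/5 in every case.

Yes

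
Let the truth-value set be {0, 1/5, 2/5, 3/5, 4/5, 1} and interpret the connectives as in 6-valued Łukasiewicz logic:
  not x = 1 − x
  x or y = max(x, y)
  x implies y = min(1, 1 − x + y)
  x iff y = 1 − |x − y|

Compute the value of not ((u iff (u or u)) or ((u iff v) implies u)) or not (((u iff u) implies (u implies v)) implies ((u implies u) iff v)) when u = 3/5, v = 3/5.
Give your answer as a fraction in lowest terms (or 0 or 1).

2/5

u or u = 3/5 or 3/5 = 3/5
u iff (u or u) = 3/5 iff 3/5 = 1
u iff v = 3/5 iff 3/5 = 1
(u iff v) implies u = 1 implies 3/5 = 3/5
(u iff (u or u)) or ((u iff v) implies u) = 1 or 3/5 = 1
not ((u iff (u or u)) or ((u iff v) implies u)) = not 1 = 0
u iff u = 3/5 iff 3/5 = 1
u implies v = 3/5 implies 3/5 = 1
(u iff u) implies (u implies v) = 1 implies 1 = 1
u implies u = 3/5 implies 3/5 = 1
(u implies u) iff v = 1 iff 3/5 = 3/5
((u iff u) implies (u implies v)) implies ((u implies u) iff v) = 1 implies 3/5 = 3/5
not (((u iff u) implies (u implies v)) implies ((u implies u) iff v)) = not 3/5 = 2/5
not ((u iff (u or u)) or ((u iff v) implies u)) or not (((u iff u) implies (u implies v)) implies ((u implies u) iff v)) = 0 or 2/5 = 2/5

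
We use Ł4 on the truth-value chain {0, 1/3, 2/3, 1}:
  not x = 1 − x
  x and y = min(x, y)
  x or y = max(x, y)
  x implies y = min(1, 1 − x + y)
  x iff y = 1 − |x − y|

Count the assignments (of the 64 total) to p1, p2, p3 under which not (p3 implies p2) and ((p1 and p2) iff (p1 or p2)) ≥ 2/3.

7

value 1: 1 assignment (counts)
value 2/3: 6 assignments (counts)
value 1/3: 14 assignments
value 0: 43 assignments
So 7 of the 64 assignments meet the threshold.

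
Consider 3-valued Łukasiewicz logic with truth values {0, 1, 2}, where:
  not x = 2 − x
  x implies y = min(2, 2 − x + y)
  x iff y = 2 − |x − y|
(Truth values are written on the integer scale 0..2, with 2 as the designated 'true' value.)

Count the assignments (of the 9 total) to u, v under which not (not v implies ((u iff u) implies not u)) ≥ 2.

1

u = 0, v = 0 ↦ 0  <
u = 0, v = 1 ↦ 0  <
u = 0, v = 2 ↦ 0  <
u = 1, v = 0 ↦ 1  <
u = 1, v = 1 ↦ 0  <
u = 1, v = 2 ↦ 0  <
u = 2, v = 0 ↦ 2  ≥
u = 2, v = 1 ↦ 1  <
u = 2, v = 2 ↦ 0  <
So 1 of the 9 assignments meets the threshold.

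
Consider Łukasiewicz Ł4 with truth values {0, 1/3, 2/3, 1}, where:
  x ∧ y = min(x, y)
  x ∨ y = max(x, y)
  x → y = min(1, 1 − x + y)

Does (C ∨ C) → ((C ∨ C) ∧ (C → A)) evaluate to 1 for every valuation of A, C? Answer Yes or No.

Counterexample: take A = 0, C = 2/3.
C ∨ C = 2/3 ∨ 2/3 = 2/3
C → A = 2/3 → 0 = 1/3
(C ∨ C) ∧ (C → A) = 2/3 ∧ 1/3 = 1/3
(C ∨ C) → ((C ∨ C) ∧ (C → A)) = 2/3 → 1/3 = 2/3
This gives 2/3 ≠ 1.

No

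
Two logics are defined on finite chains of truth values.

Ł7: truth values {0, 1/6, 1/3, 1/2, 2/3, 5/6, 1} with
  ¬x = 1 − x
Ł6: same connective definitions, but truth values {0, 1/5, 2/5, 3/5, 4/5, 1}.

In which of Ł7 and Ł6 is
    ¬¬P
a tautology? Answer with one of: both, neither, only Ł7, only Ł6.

In Ł7: at P = 0 the value is 0 — not a tautology.
In Ł6: at P = 0 the value is 0 — not a tautology.

neither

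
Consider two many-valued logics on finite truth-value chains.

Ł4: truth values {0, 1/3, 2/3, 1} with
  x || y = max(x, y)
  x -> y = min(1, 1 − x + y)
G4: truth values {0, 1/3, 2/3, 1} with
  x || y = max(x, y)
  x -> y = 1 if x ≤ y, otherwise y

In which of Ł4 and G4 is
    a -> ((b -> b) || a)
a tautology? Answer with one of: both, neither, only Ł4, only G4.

both

In Ł4: every assignment gives 1 — tautology.
In G4: every assignment gives 1 — tautology.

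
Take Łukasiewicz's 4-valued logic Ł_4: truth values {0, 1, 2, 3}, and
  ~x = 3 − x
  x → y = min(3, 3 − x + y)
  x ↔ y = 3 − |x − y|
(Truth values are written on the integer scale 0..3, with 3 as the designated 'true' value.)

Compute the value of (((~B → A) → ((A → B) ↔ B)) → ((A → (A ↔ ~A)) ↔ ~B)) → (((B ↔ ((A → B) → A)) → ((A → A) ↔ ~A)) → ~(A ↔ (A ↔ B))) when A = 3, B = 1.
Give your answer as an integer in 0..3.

3

~B = ~1 = 2
~B → A = 2 → 3 = 3
A → B = 3 → 1 = 1
(A → B) ↔ B = 1 ↔ 1 = 3
(~B → A) → ((A → B) ↔ B) = 3 → 3 = 3
~A = ~3 = 0
A ↔ ~A = 3 ↔ 0 = 0
A → (A ↔ ~A) = 3 → 0 = 0
~B = ~1 = 2
(A → (A ↔ ~A)) ↔ ~B = 0 ↔ 2 = 1
((~B → A) → ((A → B) ↔ B)) → ((A → (A ↔ ~A)) ↔ ~B) = 3 → 1 = 1
A → B = 3 → 1 = 1
(A → B) → A = 1 → 3 = 3
B ↔ ((A → B) → A) = 1 ↔ 3 = 1
A → A = 3 → 3 = 3
~A = ~3 = 0
(A → A) ↔ ~A = 3 ↔ 0 = 0
(B ↔ ((A → B) → A)) → ((A → A) ↔ ~A) = 1 → 0 = 2
A ↔ B = 3 ↔ 1 = 1
A ↔ (A ↔ B) = 3 ↔ 1 = 1
~(A ↔ (A ↔ B)) = ~1 = 2
((B ↔ ((A → B) → A)) → ((A → A) ↔ ~A)) → ~(A ↔ (A ↔ B)) = 2 → 2 = 3
(((~B → A) → ((A → B) ↔ B)) → ((A → (A ↔ ~A)) ↔ ~B)) → (((B ↔ ((A → B) → A)) → ((A → A) ↔ ~A)) → ~(A ↔ (A ↔ B))) = 1 → 3 = 3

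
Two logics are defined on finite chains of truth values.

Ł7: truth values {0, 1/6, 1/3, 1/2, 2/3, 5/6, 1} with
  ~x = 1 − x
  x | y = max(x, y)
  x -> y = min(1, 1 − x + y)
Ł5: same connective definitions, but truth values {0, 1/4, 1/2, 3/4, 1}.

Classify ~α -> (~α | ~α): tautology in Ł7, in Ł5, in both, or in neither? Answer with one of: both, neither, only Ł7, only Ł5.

both

In Ł7: every assignment gives 1 — tautology.
In Ł5: every assignment gives 1 — tautology.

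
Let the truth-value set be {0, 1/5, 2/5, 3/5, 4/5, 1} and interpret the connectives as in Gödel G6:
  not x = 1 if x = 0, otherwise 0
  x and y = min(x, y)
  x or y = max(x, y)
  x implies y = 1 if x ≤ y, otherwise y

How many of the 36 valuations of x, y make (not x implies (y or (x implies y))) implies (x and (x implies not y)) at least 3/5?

value 1: 1 assignment (counts)
value 4/5: 1 assignment (counts)
value 3/5: 1 assignment (counts)
value 2/5: 1 assignment
value 1/5: 1 assignment
value 0: 31 assignments
So 3 of the 36 assignments meet the threshold.

3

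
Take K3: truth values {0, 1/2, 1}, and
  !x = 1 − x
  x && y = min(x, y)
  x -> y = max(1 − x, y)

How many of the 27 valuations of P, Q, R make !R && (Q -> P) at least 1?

value 1: 5 assignments (counts)
value 1/2: 11 assignments
value 0: 11 assignments
So 5 of the 27 assignments meet the threshold.

5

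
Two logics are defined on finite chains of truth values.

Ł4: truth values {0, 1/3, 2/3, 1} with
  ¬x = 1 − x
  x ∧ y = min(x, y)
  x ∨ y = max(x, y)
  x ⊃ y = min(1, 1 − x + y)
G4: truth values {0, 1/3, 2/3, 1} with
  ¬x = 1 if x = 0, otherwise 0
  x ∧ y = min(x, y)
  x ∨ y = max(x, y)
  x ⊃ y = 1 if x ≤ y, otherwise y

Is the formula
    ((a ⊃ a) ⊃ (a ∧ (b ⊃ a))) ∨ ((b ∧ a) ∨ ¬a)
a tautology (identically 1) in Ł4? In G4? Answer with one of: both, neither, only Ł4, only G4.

neither

In Ł4: at a = 1/3, b = 0 the value is 2/3 — not a tautology.
In G4: at a = 1/3, b = 0 the value is 1/3 — not a tautology.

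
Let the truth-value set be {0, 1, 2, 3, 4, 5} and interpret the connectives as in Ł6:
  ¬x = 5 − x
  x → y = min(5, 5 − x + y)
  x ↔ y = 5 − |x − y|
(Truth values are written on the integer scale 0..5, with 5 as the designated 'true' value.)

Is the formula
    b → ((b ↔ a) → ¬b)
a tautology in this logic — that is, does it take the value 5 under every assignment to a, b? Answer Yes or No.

No

Counterexample: take a = 1, b = 5.
b ↔ a = 5 ↔ 1 = 1
¬b = ¬5 = 0
(b ↔ a) → ¬b = 1 → 0 = 4
b → ((b ↔ a) → ¬b) = 5 → 4 = 4
This gives 4 ≠ 5.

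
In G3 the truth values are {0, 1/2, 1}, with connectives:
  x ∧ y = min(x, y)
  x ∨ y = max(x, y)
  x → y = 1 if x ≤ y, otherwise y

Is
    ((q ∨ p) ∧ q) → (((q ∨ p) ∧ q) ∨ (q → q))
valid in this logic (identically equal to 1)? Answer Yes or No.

Yes

p = 0, q = 0 ↦ 1
p = 0, q = 1/2 ↦ 1
p = 0, q = 1 ↦ 1
p = 1/2, q = 0 ↦ 1
p = 1/2, q = 1/2 ↦ 1
p = 1/2, q = 1 ↦ 1
p = 1, q = 0 ↦ 1
p = 1, q = 1/2 ↦ 1
p = 1, q = 1 ↦ 1
Every assignment gives a value ≥ 1.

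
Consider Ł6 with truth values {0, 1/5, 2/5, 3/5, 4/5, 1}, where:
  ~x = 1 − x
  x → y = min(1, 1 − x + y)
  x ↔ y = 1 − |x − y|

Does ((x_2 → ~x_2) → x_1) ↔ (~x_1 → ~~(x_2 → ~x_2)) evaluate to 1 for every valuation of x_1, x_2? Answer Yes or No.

No

Counterexample: take x_1 = 0, x_2 = 0.
~x_2 = ~0 = 1
x_2 → ~x_2 = 0 → 1 = 1
(x_2 → ~x_2) → x_1 = 1 → 0 = 0
~x_1 = ~0 = 1
~x_2 = ~0 = 1
x_2 → ~x_2 = 0 → 1 = 1
~(x_2 → ~x_2) = ~1 = 0
~~(x_2 → ~x_2) = ~0 = 1
~x_1 → ~~(x_2 → ~x_2) = 1 → 1 = 1
((x_2 → ~x_2) → x_1) ↔ (~x_1 → ~~(x_2 → ~x_2)) = 0 ↔ 1 = 0
This gives 0 ≠ 1.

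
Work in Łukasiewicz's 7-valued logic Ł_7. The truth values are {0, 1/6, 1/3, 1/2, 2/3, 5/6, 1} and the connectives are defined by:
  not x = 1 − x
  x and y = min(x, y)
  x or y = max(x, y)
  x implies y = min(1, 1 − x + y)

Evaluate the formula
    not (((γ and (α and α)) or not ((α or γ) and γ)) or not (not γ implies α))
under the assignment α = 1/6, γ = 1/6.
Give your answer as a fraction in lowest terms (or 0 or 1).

1/6

α and α = 1/6 and 1/6 = 1/6
γ and (α and α) = 1/6 and 1/6 = 1/6
α or γ = 1/6 or 1/6 = 1/6
(α or γ) and γ = 1/6 and 1/6 = 1/6
not ((α or γ) and γ) = not 1/6 = 5/6
(γ and (α and α)) or not ((α or γ) and γ) = 1/6 or 5/6 = 5/6
not γ = not 1/6 = 5/6
not γ implies α = 5/6 implies 1/6 = 1/3
not (not γ implies α) = not 1/3 = 2/3
((γ and (α and α)) or not ((α or γ) and γ)) or not (not γ implies α) = 5/6 or 2/3 = 5/6
not (((γ and (α and α)) or not ((α or γ) and γ)) or not (not γ implies α)) = not 5/6 = 1/6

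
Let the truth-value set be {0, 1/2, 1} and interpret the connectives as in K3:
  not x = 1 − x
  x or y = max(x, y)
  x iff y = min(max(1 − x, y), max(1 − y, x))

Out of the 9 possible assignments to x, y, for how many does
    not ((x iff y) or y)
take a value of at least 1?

1

x = 0, y = 0 ↦ 0  <
x = 0, y = 1/2 ↦ 1/2  <
x = 0, y = 1 ↦ 0  <
x = 1/2, y = 0 ↦ 1/2  <
x = 1/2, y = 1/2 ↦ 1/2  <
x = 1/2, y = 1 ↦ 0  <
x = 1, y = 0 ↦ 1  ≥
x = 1, y = 1/2 ↦ 1/2  <
x = 1, y = 1 ↦ 0  <
So 1 of the 9 assignments meets the threshold.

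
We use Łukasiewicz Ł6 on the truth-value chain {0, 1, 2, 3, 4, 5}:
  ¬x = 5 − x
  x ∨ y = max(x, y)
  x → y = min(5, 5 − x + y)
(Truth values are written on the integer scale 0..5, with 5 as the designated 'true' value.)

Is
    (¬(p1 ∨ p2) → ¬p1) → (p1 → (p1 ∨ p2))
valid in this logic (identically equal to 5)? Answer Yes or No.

Yes

At p1 = 0, p2 = 1, for instance:
p1 ∨ p2 = 0 ∨ 1 = 1
¬(p1 ∨ p2) = ¬1 = 4
¬p1 = ¬0 = 5
¬(p1 ∨ p2) → ¬p1 = 4 → 5 = 5
p1 → (p1 ∨ p2) = 0 → 1 = 5
(¬(p1 ∨ p2) → ¬p1) → (p1 → (p1 ∨ p2)) = 5 → 5 = 5
and checking the remaining 35 assignments likewise gives ≥ 5 in every case.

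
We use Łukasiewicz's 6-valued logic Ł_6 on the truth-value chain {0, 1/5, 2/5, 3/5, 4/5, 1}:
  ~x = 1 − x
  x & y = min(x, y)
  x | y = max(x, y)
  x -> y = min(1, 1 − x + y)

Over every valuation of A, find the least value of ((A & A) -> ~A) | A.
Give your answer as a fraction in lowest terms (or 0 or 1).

4/5

Take A = 3/5:
A & A = 3/5 & 3/5 = 3/5
~A = ~3/5 = 2/5
(A & A) -> ~A = 3/5 -> 2/5 = 4/5
((A & A) -> ~A) | A = 4/5 | 3/5 = 4/5
No assignment yields a value below 4/5, so this is the minimum.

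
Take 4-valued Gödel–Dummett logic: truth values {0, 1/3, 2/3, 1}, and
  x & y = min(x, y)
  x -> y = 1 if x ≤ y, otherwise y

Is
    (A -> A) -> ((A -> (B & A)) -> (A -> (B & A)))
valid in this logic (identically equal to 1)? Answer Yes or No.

A = 0, B = 0 ↦ 1
A = 0, B = 1/3 ↦ 1
A = 0, B = 2/3 ↦ 1
A = 0, B = 1 ↦ 1
A = 1/3, B = 0 ↦ 1
A = 1/3, B = 1/3 ↦ 1
A = 1/3, B = 2/3 ↦ 1
A = 1/3, B = 1 ↦ 1
A = 2/3, B = 0 ↦ 1
A = 2/3, B = 1/3 ↦ 1
A = 2/3, B = 2/3 ↦ 1
A = 2/3, B = 1 ↦ 1
A = 1, B = 0 ↦ 1
A = 1, B = 1/3 ↦ 1
A = 1, B = 2/3 ↦ 1
A = 1, B = 1 ↦ 1
Every assignment gives a value ≥ 1.

Yes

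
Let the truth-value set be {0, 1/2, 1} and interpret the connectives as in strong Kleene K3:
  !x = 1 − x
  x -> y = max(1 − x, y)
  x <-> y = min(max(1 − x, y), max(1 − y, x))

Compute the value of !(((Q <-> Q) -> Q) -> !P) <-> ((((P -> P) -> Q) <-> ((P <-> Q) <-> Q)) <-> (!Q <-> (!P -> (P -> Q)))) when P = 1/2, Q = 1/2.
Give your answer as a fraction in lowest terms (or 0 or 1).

Q <-> Q = 1/2 <-> 1/2 = 1/2
(Q <-> Q) -> Q = 1/2 -> 1/2 = 1/2
!P = !1/2 = 1/2
((Q <-> Q) -> Q) -> !P = 1/2 -> 1/2 = 1/2
!(((Q <-> Q) -> Q) -> !P) = !1/2 = 1/2
P -> P = 1/2 -> 1/2 = 1/2
(P -> P) -> Q = 1/2 -> 1/2 = 1/2
P <-> Q = 1/2 <-> 1/2 = 1/2
(P <-> Q) <-> Q = 1/2 <-> 1/2 = 1/2
((P -> P) -> Q) <-> ((P <-> Q) <-> Q) = 1/2 <-> 1/2 = 1/2
!Q = !1/2 = 1/2
!P = !1/2 = 1/2
P -> Q = 1/2 -> 1/2 = 1/2
!P -> (P -> Q) = 1/2 -> 1/2 = 1/2
!Q <-> (!P -> (P -> Q)) = 1/2 <-> 1/2 = 1/2
(((P -> P) -> Q) <-> ((P <-> Q) <-> Q)) <-> (!Q <-> (!P -> (P -> Q))) = 1/2 <-> 1/2 = 1/2
!(((Q <-> Q) -> Q) -> !P) <-> ((((P -> P) -> Q) <-> ((P <-> Q) <-> Q)) <-> (!Q <-> (!P -> (P -> Q)))) = 1/2 <-> 1/2 = 1/2

1/2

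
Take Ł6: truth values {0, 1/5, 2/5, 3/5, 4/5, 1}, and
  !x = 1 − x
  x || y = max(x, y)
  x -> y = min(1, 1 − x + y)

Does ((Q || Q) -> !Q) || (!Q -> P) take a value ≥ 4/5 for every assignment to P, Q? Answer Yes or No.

Yes

At P = 2/5, Q = 2/5, for instance:
Q || Q = 2/5 || 2/5 = 2/5
!Q = !2/5 = 3/5
(Q || Q) -> !Q = 2/5 -> 3/5 = 1
!Q = !2/5 = 3/5
!Q -> P = 3/5 -> 2/5 = 4/5
((Q || Q) -> !Q) || (!Q -> P) = 1 || 4/5 = 1
and checking the remaining 35 assignments likewise gives ≥ 4/5 in every case.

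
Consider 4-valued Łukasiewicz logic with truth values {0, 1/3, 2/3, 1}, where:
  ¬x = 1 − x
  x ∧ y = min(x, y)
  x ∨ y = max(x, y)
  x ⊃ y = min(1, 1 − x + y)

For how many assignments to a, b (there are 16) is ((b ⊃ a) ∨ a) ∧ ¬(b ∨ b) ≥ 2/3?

8

a = 0, b = 0 ↦ 1  ≥
a = 0, b = 1/3 ↦ 2/3  ≥
a = 0, b = 2/3 ↦ 1/3  <
a = 0, b = 1 ↦ 0  <
a = 1/3, b = 0 ↦ 1  ≥
a = 1/3, b = 1/3 ↦ 2/3  ≥
a = 1/3, b = 2/3 ↦ 1/3  <
a = 1/3, b = 1 ↦ 0  <
a = 2/3, b = 0 ↦ 1  ≥
a = 2/3, b = 1/3 ↦ 2/3  ≥
a = 2/3, b = 2/3 ↦ 1/3  <
a = 2/3, b = 1 ↦ 0  <
a = 1, b = 0 ↦ 1  ≥
a = 1, b = 1/3 ↦ 2/3  ≥
a = 1, b = 2/3 ↦ 1/3  <
a = 1, b = 1 ↦ 0  <
So 8 of the 16 assignments meet the threshold.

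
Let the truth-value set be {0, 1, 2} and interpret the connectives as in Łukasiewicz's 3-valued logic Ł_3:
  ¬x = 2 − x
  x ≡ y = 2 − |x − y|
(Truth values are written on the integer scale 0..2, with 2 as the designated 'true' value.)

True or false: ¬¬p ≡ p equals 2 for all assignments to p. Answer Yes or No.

p = 0 ↦ 2
p = 1 ↦ 2
p = 2 ↦ 2
Every assignment gives a value ≥ 2.

Yes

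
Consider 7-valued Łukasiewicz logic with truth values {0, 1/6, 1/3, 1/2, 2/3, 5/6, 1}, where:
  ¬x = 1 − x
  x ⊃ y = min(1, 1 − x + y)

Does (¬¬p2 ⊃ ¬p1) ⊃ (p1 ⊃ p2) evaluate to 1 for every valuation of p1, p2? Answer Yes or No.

Counterexample: take p1 = 1/6, p2 = 0.
¬p2 = ¬0 = 1
¬¬p2 = ¬1 = 0
¬p1 = ¬1/6 = 5/6
¬¬p2 ⊃ ¬p1 = 0 ⊃ 5/6 = 1
p1 ⊃ p2 = 1/6 ⊃ 0 = 5/6
(¬¬p2 ⊃ ¬p1) ⊃ (p1 ⊃ p2) = 1 ⊃ 5/6 = 5/6
This gives 5/6 ≠ 1.

No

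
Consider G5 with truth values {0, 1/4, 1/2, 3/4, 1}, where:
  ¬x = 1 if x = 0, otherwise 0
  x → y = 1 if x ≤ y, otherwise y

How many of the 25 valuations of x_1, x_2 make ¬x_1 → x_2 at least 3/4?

22

value 1: 21 assignments (counts)
value 3/4: 1 assignment (counts)
value 1/2: 1 assignment
value 1/4: 1 assignment
value 0: 1 assignment
So 22 of the 25 assignments meet the threshold.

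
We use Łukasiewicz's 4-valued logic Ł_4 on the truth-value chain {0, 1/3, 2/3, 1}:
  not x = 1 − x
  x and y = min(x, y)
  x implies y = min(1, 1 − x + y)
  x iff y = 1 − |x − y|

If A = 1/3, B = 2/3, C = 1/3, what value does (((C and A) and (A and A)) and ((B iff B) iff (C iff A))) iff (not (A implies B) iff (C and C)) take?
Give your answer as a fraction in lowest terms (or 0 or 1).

C and A = 1/3 and 1/3 = 1/3
A and A = 1/3 and 1/3 = 1/3
(C and A) and (A and A) = 1/3 and 1/3 = 1/3
B iff B = 2/3 iff 2/3 = 1
C iff A = 1/3 iff 1/3 = 1
(B iff B) iff (C iff A) = 1 iff 1 = 1
((C and A) and (A and A)) and ((B iff B) iff (C iff A)) = 1/3 and 1 = 1/3
A implies B = 1/3 implies 2/3 = 1
not (A implies B) = not 1 = 0
C and C = 1/3 and 1/3 = 1/3
not (A implies B) iff (C and C) = 0 iff 1/3 = 2/3
(((C and A) and (A and A)) and ((B iff B) iff (C iff A))) iff (not (A implies B) iff (C and C)) = 1/3 iff 2/3 = 2/3

2/3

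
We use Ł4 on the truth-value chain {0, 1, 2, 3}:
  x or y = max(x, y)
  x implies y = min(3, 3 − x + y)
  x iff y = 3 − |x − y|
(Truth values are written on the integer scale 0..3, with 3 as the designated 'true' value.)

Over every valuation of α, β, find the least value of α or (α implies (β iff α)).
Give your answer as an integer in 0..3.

Take α = 2, β = 0:
β iff α = 0 iff 2 = 1
α implies (β iff α) = 2 implies 1 = 2
α or (α implies (β iff α)) = 2 or 2 = 2
No assignment yields a value below 2, so this is the minimum.

2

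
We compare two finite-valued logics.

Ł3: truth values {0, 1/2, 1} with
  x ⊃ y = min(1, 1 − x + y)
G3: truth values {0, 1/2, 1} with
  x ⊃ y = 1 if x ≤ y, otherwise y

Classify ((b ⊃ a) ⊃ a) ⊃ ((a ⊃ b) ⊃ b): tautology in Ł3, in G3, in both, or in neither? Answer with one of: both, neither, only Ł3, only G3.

In Ł3: every assignment gives 1 — tautology.
In G3: at a = 0, b = 1/2 the value is 1/2 — not a tautology.

only Ł3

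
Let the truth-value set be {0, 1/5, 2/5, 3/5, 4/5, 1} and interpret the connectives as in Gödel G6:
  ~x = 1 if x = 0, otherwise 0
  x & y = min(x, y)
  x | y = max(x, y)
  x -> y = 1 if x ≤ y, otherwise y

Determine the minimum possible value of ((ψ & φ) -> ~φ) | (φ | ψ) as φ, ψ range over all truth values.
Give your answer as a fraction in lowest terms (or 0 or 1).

Take φ = 1/5, ψ = 1/5:
ψ & φ = 1/5 & 1/5 = 1/5
~φ = ~1/5 = 0
(ψ & φ) -> ~φ = 1/5 -> 0 = 0
φ | ψ = 1/5 | 1/5 = 1/5
((ψ & φ) -> ~φ) | (φ | ψ) = 0 | 1/5 = 1/5
No assignment yields a value below 1/5, so this is the minimum.

1/5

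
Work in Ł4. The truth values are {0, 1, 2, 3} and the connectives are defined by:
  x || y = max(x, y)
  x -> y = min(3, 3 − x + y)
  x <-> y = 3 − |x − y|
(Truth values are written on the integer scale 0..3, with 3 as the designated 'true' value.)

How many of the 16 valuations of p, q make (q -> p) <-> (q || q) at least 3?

2

p = 0, q = 0 ↦ 0  <
p = 0, q = 1 ↦ 2  <
p = 0, q = 2 ↦ 2  <
p = 0, q = 3 ↦ 0  <
p = 1, q = 0 ↦ 0  <
p = 1, q = 1 ↦ 1  <
p = 1, q = 2 ↦ 3  ≥
p = 1, q = 3 ↦ 1  <
p = 2, q = 0 ↦ 0  <
p = 2, q = 1 ↦ 1  <
p = 2, q = 2 ↦ 2  <
p = 2, q = 3 ↦ 2  <
p = 3, q = 0 ↦ 0  <
p = 3, q = 1 ↦ 1  <
p = 3, q = 2 ↦ 2  <
p = 3, q = 3 ↦ 3  ≥
So 2 of the 16 assignments meet the threshold.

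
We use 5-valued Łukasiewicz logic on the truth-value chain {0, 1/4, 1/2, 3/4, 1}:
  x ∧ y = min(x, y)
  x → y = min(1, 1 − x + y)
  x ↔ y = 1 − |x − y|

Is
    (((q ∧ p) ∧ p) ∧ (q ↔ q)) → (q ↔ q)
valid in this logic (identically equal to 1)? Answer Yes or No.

Yes

At p = 1/2, q = 3/4, for instance:
q ∧ p = 3/4 ∧ 1/2 = 1/2
(q ∧ p) ∧ p = 1/2 ∧ 1/2 = 1/2
q ↔ q = 3/4 ↔ 3/4 = 1
((q ∧ p) ∧ p) ∧ (q ↔ q) = 1/2 ∧ 1 = 1/2
(((q ∧ p) ∧ p) ∧ (q ↔ q)) → (q ↔ q) = 1/2 → 1 = 1
and checking the remaining 24 assignments likewise gives ≥ 1 in every case.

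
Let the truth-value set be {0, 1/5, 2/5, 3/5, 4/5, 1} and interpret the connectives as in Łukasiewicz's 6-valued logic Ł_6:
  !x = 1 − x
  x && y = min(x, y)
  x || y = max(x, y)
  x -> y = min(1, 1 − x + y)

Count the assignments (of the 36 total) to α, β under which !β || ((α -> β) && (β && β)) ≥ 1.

value 1: 12 assignments (counts)
value 4/5: 12 assignments
value 3/5: 12 assignments
So 12 of the 36 assignments meet the threshold.

12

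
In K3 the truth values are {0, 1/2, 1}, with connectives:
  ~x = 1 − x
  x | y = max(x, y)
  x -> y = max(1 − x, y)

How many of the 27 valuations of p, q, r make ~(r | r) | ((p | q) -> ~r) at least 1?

value 1: 11 assignments (counts)
value 1/2: 11 assignments
value 0: 5 assignments
So 11 of the 27 assignments meet the threshold.

11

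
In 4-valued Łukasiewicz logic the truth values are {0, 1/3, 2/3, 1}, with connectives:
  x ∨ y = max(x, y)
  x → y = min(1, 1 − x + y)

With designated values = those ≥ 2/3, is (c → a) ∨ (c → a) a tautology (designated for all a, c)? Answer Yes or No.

Counterexample: take a = 0, c = 2/3.
c → a = 2/3 → 0 = 1/3
c → a = 2/3 → 0 = 1/3
(c → a) ∨ (c → a) = 1/3 ∨ 1/3 = 1/3
This gives 1/3, which is below 2/3.

No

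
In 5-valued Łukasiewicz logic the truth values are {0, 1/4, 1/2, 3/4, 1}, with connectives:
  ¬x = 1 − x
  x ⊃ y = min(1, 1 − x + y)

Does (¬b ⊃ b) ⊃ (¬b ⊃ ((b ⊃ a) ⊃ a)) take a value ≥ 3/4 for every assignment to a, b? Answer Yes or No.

At a = 1/4, b = 1, for instance:
¬b = ¬1 = 0
¬b ⊃ b = 0 ⊃ 1 = 1
¬b = ¬1 = 0
b ⊃ a = 1 ⊃ 1/4 = 1/4
(b ⊃ a) ⊃ a = 1/4 ⊃ 1/4 = 1
¬b ⊃ ((b ⊃ a) ⊃ a) = 0 ⊃ 1 = 1
(¬b ⊃ b) ⊃ (¬b ⊃ ((b ⊃ a) ⊃ a)) = 1 ⊃ 1 = 1
and checking the remaining 24 assignments likewise gives ≥ 3/4 in every case.

Yes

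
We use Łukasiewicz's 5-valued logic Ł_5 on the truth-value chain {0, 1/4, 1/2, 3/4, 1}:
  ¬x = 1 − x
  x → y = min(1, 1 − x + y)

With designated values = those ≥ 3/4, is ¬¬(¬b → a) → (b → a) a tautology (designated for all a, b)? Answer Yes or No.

No

Counterexample: take a = 0, b = 3/4.
¬b = ¬3/4 = 1/4
¬b → a = 1/4 → 0 = 3/4
¬(¬b → a) = ¬3/4 = 1/4
¬¬(¬b → a) = ¬1/4 = 3/4
b → a = 3/4 → 0 = 1/4
¬¬(¬b → a) → (b → a) = 3/4 → 1/4 = 1/2
This gives 1/2, which is below 3/4.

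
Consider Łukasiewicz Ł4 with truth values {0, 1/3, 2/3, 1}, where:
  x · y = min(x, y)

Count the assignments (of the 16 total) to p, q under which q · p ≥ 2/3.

p = 0, q = 0 ↦ 0  <
p = 0, q = 1/3 ↦ 0  <
p = 0, q = 2/3 ↦ 0  <
p = 0, q = 1 ↦ 0  <
p = 1/3, q = 0 ↦ 0  <
p = 1/3, q = 1/3 ↦ 1/3  <
p = 1/3, q = 2/3 ↦ 1/3  <
p = 1/3, q = 1 ↦ 1/3  <
p = 2/3, q = 0 ↦ 0  <
p = 2/3, q = 1/3 ↦ 1/3  <
p = 2/3, q = 2/3 ↦ 2/3  ≥
p = 2/3, q = 1 ↦ 2/3  ≥
p = 1, q = 0 ↦ 0  <
p = 1, q = 1/3 ↦ 1/3  <
p = 1, q = 2/3 ↦ 2/3  ≥
p = 1, q = 1 ↦ 1  ≥
So 4 of the 16 assignments meet the threshold.

4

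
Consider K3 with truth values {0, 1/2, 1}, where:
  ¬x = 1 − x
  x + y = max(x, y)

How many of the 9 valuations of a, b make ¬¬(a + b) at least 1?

a = 0, b = 0 ↦ 0  <
a = 0, b = 1/2 ↦ 1/2  <
a = 0, b = 1 ↦ 1  ≥
a = 1/2, b = 0 ↦ 1/2  <
a = 1/2, b = 1/2 ↦ 1/2  <
a = 1/2, b = 1 ↦ 1  ≥
a = 1, b = 0 ↦ 1  ≥
a = 1, b = 1/2 ↦ 1  ≥
a = 1, b = 1 ↦ 1  ≥
So 5 of the 9 assignments meet the threshold.

5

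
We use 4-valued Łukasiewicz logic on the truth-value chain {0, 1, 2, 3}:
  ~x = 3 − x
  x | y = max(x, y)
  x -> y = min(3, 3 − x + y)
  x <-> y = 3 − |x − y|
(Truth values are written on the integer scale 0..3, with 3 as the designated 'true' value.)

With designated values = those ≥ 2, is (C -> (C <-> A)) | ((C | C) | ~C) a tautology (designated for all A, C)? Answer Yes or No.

A = 0, C = 0 ↦ 3
A = 0, C = 1 ↦ 3
A = 0, C = 2 ↦ 2
A = 0, C = 3 ↦ 3
A = 1, C = 0 ↦ 3
A = 1, C = 1 ↦ 3
A = 1, C = 2 ↦ 3
A = 1, C = 3 ↦ 3
A = 2, C = 0 ↦ 3
A = 2, C = 1 ↦ 3
A = 2, C = 2 ↦ 3
A = 2, C = 3 ↦ 3
A = 3, C = 0 ↦ 3
A = 3, C = 1 ↦ 3
A = 3, C = 2 ↦ 3
A = 3, C = 3 ↦ 3
Every assignment gives a value ≥ 2.

Yes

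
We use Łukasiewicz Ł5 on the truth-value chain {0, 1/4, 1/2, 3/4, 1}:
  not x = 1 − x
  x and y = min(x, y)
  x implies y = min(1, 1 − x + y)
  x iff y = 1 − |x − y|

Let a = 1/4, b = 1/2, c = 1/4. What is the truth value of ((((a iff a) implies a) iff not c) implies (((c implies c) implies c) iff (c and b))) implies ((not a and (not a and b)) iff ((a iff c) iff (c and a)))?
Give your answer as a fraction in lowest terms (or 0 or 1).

a iff a = 1/4 iff 1/4 = 1
(a iff a) implies a = 1 implies 1/4 = 1/4
not c = not 1/4 = 3/4
((a iff a) implies a) iff not c = 1/4 iff 3/4 = 1/2
c implies c = 1/4 implies 1/4 = 1
(c implies c) implies c = 1 implies 1/4 = 1/4
c and b = 1/4 and 1/2 = 1/4
((c implies c) implies c) iff (c and b) = 1/4 iff 1/4 = 1
(((a iff a) implies a) iff not c) implies (((c implies c) implies c) iff (c and b)) = 1/2 implies 1 = 1
not a = not 1/4 = 3/4
not a = not 1/4 = 3/4
not a and b = 3/4 and 1/2 = 1/2
not a and (not a and b) = 3/4 and 1/2 = 1/2
a iff c = 1/4 iff 1/4 = 1
c and a = 1/4 and 1/4 = 1/4
(a iff c) iff (c and a) = 1 iff 1/4 = 1/4
(not a and (not a and b)) iff ((a iff c) iff (c and a)) = 1/2 iff 1/4 = 3/4
((((a iff a) implies a) iff not c) implies (((c implies c) implies c) iff (c and b))) implies ((not a and (not a and b)) iff ((a iff c) iff (c and a))) = 1 implies 3/4 = 3/4

3/4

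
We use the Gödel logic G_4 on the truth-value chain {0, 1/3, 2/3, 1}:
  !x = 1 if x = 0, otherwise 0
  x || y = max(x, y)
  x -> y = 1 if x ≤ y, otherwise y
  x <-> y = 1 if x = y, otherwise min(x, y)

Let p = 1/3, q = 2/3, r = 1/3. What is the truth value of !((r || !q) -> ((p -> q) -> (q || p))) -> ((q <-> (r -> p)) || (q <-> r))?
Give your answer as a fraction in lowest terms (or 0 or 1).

!q = !2/3 = 0
r || !q = 1/3 || 0 = 1/3
p -> q = 1/3 -> 2/3 = 1
q || p = 2/3 || 1/3 = 2/3
(p -> q) -> (q || p) = 1 -> 2/3 = 2/3
(r || !q) -> ((p -> q) -> (q || p)) = 1/3 -> 2/3 = 1
!((r || !q) -> ((p -> q) -> (q || p))) = !1 = 0
r -> p = 1/3 -> 1/3 = 1
q <-> (r -> p) = 2/3 <-> 1 = 2/3
q <-> r = 2/3 <-> 1/3 = 1/3
(q <-> (r -> p)) || (q <-> r) = 2/3 || 1/3 = 2/3
!((r || !q) -> ((p -> q) -> (q || p))) -> ((q <-> (r -> p)) || (q <-> r)) = 0 -> 2/3 = 1

1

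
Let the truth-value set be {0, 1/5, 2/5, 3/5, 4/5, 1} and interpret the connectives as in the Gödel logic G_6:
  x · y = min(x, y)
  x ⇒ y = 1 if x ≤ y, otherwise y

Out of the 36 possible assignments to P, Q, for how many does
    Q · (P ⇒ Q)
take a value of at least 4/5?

12

value 1: 6 assignments (counts)
value 4/5: 6 assignments (counts)
value 3/5: 6 assignments
value 2/5: 6 assignments
value 1/5: 6 assignments
value 0: 6 assignments
So 12 of the 36 assignments meet the threshold.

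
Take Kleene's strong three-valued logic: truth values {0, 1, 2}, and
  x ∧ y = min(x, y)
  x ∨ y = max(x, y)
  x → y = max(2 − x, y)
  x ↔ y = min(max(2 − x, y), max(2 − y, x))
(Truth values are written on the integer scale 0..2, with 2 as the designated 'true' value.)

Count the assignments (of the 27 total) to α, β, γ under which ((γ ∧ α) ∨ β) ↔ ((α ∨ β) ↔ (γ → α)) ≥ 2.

8

value 2: 8 assignments (counts)
value 1: 16 assignments
value 0: 3 assignments
So 8 of the 27 assignments meet the threshold.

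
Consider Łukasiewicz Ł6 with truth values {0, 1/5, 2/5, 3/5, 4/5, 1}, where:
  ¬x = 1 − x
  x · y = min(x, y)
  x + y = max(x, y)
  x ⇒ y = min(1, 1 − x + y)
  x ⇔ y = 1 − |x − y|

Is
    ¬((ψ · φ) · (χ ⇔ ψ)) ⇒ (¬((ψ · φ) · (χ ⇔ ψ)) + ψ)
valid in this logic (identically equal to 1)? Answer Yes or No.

At φ = 0, ψ = 4/5, χ = 1/5, for instance:
ψ · φ = 4/5 · 0 = 0
χ ⇔ ψ = 1/5 ⇔ 4/5 = 2/5
(ψ · φ) · (χ ⇔ ψ) = 0 · 2/5 = 0
¬((ψ · φ) · (χ ⇔ ψ)) = ¬0 = 1
¬((ψ · φ) · (χ ⇔ ψ)) + ψ = 1 + 4/5 = 1
¬((ψ · φ) · (χ ⇔ ψ)) ⇒ (¬((ψ · φ) · (χ ⇔ ψ)) + ψ) = 1 ⇒ 1 = 1
and checking the remaining 215 assignments likewise gives ≥ 1 in every case.

Yes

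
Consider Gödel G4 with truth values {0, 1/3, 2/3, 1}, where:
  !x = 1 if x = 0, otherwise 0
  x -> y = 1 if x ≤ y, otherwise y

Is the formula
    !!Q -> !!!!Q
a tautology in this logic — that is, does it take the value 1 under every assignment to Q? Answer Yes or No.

Yes

Q = 0 ↦ 1
Q = 1/3 ↦ 1
Q = 2/3 ↦ 1
Q = 1 ↦ 1
Every assignment gives a value ≥ 1.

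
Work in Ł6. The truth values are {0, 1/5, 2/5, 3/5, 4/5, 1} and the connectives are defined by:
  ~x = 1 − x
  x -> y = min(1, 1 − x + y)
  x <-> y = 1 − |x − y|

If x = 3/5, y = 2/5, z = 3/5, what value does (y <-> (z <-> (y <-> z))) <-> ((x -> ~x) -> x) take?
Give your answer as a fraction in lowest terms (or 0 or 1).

y <-> z = 2/5 <-> 3/5 = 4/5
z <-> (y <-> z) = 3/5 <-> 4/5 = 4/5
y <-> (z <-> (y <-> z)) = 2/5 <-> 4/5 = 3/5
~x = ~3/5 = 2/5
x -> ~x = 3/5 -> 2/5 = 4/5
(x -> ~x) -> x = 4/5 -> 3/5 = 4/5
(y <-> (z <-> (y <-> z))) <-> ((x -> ~x) -> x) = 3/5 <-> 4/5 = 4/5

4/5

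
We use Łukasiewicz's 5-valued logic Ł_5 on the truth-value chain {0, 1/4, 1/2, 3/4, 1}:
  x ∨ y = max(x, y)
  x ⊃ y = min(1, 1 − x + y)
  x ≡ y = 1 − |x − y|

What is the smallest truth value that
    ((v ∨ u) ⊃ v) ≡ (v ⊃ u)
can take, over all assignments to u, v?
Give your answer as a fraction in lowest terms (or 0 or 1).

0

Take u = 0, v = 1:
v ∨ u = 1 ∨ 0 = 1
(v ∨ u) ⊃ v = 1 ⊃ 1 = 1
v ⊃ u = 1 ⊃ 0 = 0
((v ∨ u) ⊃ v) ≡ (v ⊃ u) = 1 ≡ 0 = 0
No assignment yields a value below 0, so this is the minimum.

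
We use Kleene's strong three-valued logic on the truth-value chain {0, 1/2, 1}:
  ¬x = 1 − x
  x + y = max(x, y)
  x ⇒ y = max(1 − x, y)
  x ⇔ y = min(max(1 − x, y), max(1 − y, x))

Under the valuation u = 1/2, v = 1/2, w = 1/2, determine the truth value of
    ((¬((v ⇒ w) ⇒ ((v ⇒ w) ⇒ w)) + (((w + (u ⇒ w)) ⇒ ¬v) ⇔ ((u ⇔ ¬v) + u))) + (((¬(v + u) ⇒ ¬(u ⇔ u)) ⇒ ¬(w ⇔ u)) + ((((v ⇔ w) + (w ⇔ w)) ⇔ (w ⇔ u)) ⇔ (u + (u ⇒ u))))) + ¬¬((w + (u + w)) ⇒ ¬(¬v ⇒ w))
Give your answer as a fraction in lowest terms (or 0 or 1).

v ⇒ w = 1/2 ⇒ 1/2 = 1/2
v ⇒ w = 1/2 ⇒ 1/2 = 1/2
(v ⇒ w) ⇒ w = 1/2 ⇒ 1/2 = 1/2
(v ⇒ w) ⇒ ((v ⇒ w) ⇒ w) = 1/2 ⇒ 1/2 = 1/2
¬((v ⇒ w) ⇒ ((v ⇒ w) ⇒ w)) = ¬1/2 = 1/2
u ⇒ w = 1/2 ⇒ 1/2 = 1/2
w + (u ⇒ w) = 1/2 + 1/2 = 1/2
¬v = ¬1/2 = 1/2
(w + (u ⇒ w)) ⇒ ¬v = 1/2 ⇒ 1/2 = 1/2
¬v = ¬1/2 = 1/2
u ⇔ ¬v = 1/2 ⇔ 1/2 = 1/2
(u ⇔ ¬v) + u = 1/2 + 1/2 = 1/2
((w + (u ⇒ w)) ⇒ ¬v) ⇔ ((u ⇔ ¬v) + u) = 1/2 ⇔ 1/2 = 1/2
¬((v ⇒ w) ⇒ ((v ⇒ w) ⇒ w)) + (((w + (u ⇒ w)) ⇒ ¬v) ⇔ ((u ⇔ ¬v) + u)) = 1/2 + 1/2 = 1/2
v + u = 1/2 + 1/2 = 1/2
¬(v + u) = ¬1/2 = 1/2
u ⇔ u = 1/2 ⇔ 1/2 = 1/2
¬(u ⇔ u) = ¬1/2 = 1/2
¬(v + u) ⇒ ¬(u ⇔ u) = 1/2 ⇒ 1/2 = 1/2
w ⇔ u = 1/2 ⇔ 1/2 = 1/2
¬(w ⇔ u) = ¬1/2 = 1/2
(¬(v + u) ⇒ ¬(u ⇔ u)) ⇒ ¬(w ⇔ u) = 1/2 ⇒ 1/2 = 1/2
v ⇔ w = 1/2 ⇔ 1/2 = 1/2
w ⇔ w = 1/2 ⇔ 1/2 = 1/2
(v ⇔ w) + (w ⇔ w) = 1/2 + 1/2 = 1/2
w ⇔ u = 1/2 ⇔ 1/2 = 1/2
((v ⇔ w) + (w ⇔ w)) ⇔ (w ⇔ u) = 1/2 ⇔ 1/2 = 1/2
u ⇒ u = 1/2 ⇒ 1/2 = 1/2
u + (u ⇒ u) = 1/2 + 1/2 = 1/2
(((v ⇔ w) + (w ⇔ w)) ⇔ (w ⇔ u)) ⇔ (u + (u ⇒ u)) = 1/2 ⇔ 1/2 = 1/2
((¬(v + u) ⇒ ¬(u ⇔ u)) ⇒ ¬(w ⇔ u)) + ((((v ⇔ w) + (w ⇔ w)) ⇔ (w ⇔ u)) ⇔ (u + (u ⇒ u))) = 1/2 + 1/2 = 1/2
(¬((v ⇒ w) ⇒ ((v ⇒ w) ⇒ w)) + (((w + (u ⇒ w)) ⇒ ¬v) ⇔ ((u ⇔ ¬v) + u))) + (((¬(v + u) ⇒ ¬(u ⇔ u)) ⇒ ¬(w ⇔ u)) + ((((v ⇔ w) + (w ⇔ w)) ⇔ (w ⇔ u)) ⇔ (u + (u ⇒ u)))) = 1/2 + 1/2 = 1/2
u + w = 1/2 + 1/2 = 1/2
w + (u + w) = 1/2 + 1/2 = 1/2
¬v = ¬1/2 = 1/2
¬v ⇒ w = 1/2 ⇒ 1/2 = 1/2
¬(¬v ⇒ w) = ¬1/2 = 1/2
(w + (u + w)) ⇒ ¬(¬v ⇒ w) = 1/2 ⇒ 1/2 = 1/2
¬((w + (u + w)) ⇒ ¬(¬v ⇒ w)) = ¬1/2 = 1/2
¬¬((w + (u + w)) ⇒ ¬(¬v ⇒ w)) = ¬1/2 = 1/2
((¬((v ⇒ w) ⇒ ((v ⇒ w) ⇒ w)) + (((w + (u ⇒ w)) ⇒ ¬v) ⇔ ((u ⇔ ¬v) + u))) + (((¬(v + u) ⇒ ¬(u ⇔ u)) ⇒ ¬(w ⇔ u)) + ((((v ⇔ w) + (w ⇔ w)) ⇔ (w ⇔ u)) ⇔ (u + (u ⇒ u))))) + ¬¬((w + (u + w)) ⇒ ¬(¬v ⇒ w)) = 1/2 + 1/2 = 1/2

1/2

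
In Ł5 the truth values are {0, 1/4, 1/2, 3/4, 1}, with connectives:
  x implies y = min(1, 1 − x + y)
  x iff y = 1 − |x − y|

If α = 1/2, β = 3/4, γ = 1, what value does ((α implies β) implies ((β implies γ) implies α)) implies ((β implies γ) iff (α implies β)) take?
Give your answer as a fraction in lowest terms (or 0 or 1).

α implies β = 1/2 implies 3/4 = 1
β implies γ = 3/4 implies 1 = 1
(β implies γ) implies α = 1 implies 1/2 = 1/2
(α implies β) implies ((β implies γ) implies α) = 1 implies 1/2 = 1/2
β implies γ = 3/4 implies 1 = 1
α implies β = 1/2 implies 3/4 = 1
(β implies γ) iff (α implies β) = 1 iff 1 = 1
((α implies β) implies ((β implies γ) implies α)) implies ((β implies γ) iff (α implies β)) = 1/2 implies 1 = 1

1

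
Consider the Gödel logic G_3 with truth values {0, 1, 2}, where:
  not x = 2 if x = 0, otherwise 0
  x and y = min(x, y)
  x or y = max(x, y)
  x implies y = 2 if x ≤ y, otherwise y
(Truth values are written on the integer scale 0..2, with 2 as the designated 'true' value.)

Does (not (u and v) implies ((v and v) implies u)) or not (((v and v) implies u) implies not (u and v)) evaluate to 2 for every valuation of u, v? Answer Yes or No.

Counterexample: take u = 0, v = 1.
u and v = 0 and 1 = 0
not (u and v) = not 0 = 2
v and v = 1 and 1 = 1
(v and v) implies u = 1 implies 0 = 0
not (u and v) implies ((v and v) implies u) = 2 implies 0 = 0
((v and v) implies u) implies not (u and v) = 0 implies 2 = 2
not (((v and v) implies u) implies not (u and v)) = not 2 = 0
(not (u and v) implies ((v and v) implies u)) or not (((v and v) implies u) implies not (u and v)) = 0 or 0 = 0
This gives 0 ≠ 2.

No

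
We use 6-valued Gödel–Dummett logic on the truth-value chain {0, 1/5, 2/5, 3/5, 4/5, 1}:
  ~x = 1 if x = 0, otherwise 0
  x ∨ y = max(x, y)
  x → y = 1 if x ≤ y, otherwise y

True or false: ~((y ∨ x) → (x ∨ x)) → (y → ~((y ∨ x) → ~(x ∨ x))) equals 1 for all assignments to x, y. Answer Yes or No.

Counterexample: take x = 0, y = 1/5.
y ∨ x = 1/5 ∨ 0 = 1/5
x ∨ x = 0 ∨ 0 = 0
(y ∨ x) → (x ∨ x) = 1/5 → 0 = 0
~((y ∨ x) → (x ∨ x)) = ~0 = 1
y ∨ x = 1/5 ∨ 0 = 1/5
x ∨ x = 0 ∨ 0 = 0
~(x ∨ x) = ~0 = 1
(y ∨ x) → ~(x ∨ x) = 1/5 → 1 = 1
~((y ∨ x) → ~(x ∨ x)) = ~1 = 0
y → ~((y ∨ x) → ~(x ∨ x)) = 1/5 → 0 = 0
~((y ∨ x) → (x ∨ x)) → (y → ~((y ∨ x) → ~(x ∨ x))) = 1 → 0 = 0
This gives 0 ≠ 1.

No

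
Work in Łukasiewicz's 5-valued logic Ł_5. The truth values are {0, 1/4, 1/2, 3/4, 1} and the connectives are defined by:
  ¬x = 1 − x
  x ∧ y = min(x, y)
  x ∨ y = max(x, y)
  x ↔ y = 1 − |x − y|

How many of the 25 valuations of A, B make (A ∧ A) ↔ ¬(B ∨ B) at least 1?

value 1: 5 assignments (counts)
value 3/4: 8 assignments
value 1/2: 6 assignments
value 1/4: 4 assignments
value 0: 2 assignments
So 5 of the 25 assignments meet the threshold.

5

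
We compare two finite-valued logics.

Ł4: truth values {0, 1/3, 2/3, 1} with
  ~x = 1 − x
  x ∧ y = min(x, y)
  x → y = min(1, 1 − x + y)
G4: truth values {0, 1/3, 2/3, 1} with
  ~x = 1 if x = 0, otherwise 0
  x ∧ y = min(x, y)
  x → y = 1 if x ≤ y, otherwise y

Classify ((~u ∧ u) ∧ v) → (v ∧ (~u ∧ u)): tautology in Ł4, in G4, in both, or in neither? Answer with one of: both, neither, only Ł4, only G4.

In Ł4: every assignment gives 1 — tautology.
In G4: every assignment gives 1 — tautology.

both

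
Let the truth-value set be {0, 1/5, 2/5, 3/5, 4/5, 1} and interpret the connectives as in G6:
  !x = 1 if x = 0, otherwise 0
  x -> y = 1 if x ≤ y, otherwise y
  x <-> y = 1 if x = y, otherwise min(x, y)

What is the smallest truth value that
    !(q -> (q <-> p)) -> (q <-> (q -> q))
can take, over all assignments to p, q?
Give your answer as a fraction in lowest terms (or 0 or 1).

Take p = 0, q = 1/5:
q <-> p = 1/5 <-> 0 = 0
q -> (q <-> p) = 1/5 -> 0 = 0
!(q -> (q <-> p)) = !0 = 1
q -> q = 1/5 -> 1/5 = 1
q <-> (q -> q) = 1/5 <-> 1 = 1/5
!(q -> (q <-> p)) -> (q <-> (q -> q)) = 1 -> 1/5 = 1/5
No assignment yields a value below 1/5, so this is the minimum.

1/5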